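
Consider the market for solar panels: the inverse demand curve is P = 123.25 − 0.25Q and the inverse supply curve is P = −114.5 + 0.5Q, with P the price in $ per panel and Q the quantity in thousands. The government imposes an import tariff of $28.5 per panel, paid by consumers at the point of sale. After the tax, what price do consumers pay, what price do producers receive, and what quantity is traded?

Inverting to Q(P) form: Qd = 493 − 4P; Qs = 2P + 229.
Without the tax, 493 − 4P = 2P + 229 gives 6P = 264, so P* = $44 and Q* = 317.
With the tax collected from consumers, demand (in seller-price terms) shifts: Qd = 493 − 4(P + 28.5).
Solving gives Q = 279 with consumers paying $53.5 and producers receiving $25 (the $28.5 wedge).
The less price-elastic side of the market bears the larger share of a per-unit tax.

Consumers pay $53.5; producers receive $25; quantity = 279.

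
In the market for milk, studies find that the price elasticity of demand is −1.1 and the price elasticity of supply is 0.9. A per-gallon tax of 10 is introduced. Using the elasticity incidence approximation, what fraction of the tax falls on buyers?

Buyers' share ≈ 0.45.

Incidence ratio: buyers' share ≈ εs / (εs + |εd|) = 0.9 / (0.9 + 1.1) = 0.45.
Supply is the less elastic side, so buyers bear the smaller share.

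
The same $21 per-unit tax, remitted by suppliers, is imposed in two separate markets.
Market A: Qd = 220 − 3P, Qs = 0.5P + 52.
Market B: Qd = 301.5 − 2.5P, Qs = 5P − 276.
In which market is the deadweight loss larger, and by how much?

Market A: pre-tax P* = $48, Q* = 76; post-tax Q = 67; deadweight loss = $94.5.
Market B: pre-tax P* = $77, Q* = 109; post-tax Q = 74; deadweight loss = $367.5.
Difference: $94.5 vs $367.5 → market B is larger by $273.

Market B, by $273.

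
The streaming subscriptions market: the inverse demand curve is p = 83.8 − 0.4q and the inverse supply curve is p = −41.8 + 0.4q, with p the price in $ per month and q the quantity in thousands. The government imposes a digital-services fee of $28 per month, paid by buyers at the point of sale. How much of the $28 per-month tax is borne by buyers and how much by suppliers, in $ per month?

Inverting to q(p) form: qd = 209.5 − 2.5p; qs = 2.5p + 104.5.
Without the tax, 209.5 − 2.5p = 2.5p + 104.5 gives 5p = 105, so p* = $21 and q* = 157.
With the tax collected from buyers, demand (in seller-price terms) shifts: qd = 209.5 − 2.5(p + 28).
Solving gives q = 122 with buyers paying $35 and suppliers receiving $7 (the $28 wedge).
Burden on buyers: $14; on suppliers: $14. (They sum to $28.)
The less price-elastic side of the market bears the larger share of a per-unit tax.

Buyers bear $14 per month; suppliers bear $14 per month.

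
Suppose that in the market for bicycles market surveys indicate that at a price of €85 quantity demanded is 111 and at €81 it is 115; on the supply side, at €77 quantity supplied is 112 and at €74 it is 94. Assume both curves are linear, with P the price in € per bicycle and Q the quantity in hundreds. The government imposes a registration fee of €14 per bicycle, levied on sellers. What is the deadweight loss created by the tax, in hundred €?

Demand slope: (115 − 111)/(81 − 85) = -1, so Qd = 196 − P.
Supply slope: (94 − 112)/(74 − 77) = 6, so Qs = 6P − 350.
Before the tax: set 196 − P = 6P − 350 → P* = €78, Q* = 118.
With the tax collected from sellers, supply shifts: Qs = 6(P − 14) − 350.
New equilibrium: consumers pay €90, sellers receive €76, Q = 106. (Wedge: Pb − Ps = 14.)
Quantity falls by |ΔQ| = |118 − 106| = 12.
DWL = ½ · t · |ΔQ| = ½ · 14 · 12 = €84.

Deadweight loss = €84 hundred.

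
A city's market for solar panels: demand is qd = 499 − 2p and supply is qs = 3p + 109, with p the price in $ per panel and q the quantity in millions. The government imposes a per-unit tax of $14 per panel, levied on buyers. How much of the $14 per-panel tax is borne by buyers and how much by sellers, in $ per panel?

Without the tax, 499 − 2p = 3p + 109 gives 5p = 390, so p* = $78 and q* = 343.
With the tax collected from buyers, demand (in seller-price terms) shifts: qd = 499 − 2(p + 14).
New equilibrium: buyers pay $86.4, sellers receive $72.4, q = 326.2. (Wedge: pb − ps = 14.)
Burden on buyers: $8.4; on sellers: $5.6. (They sum to $14.)
The less price-elastic side of the market bears the larger share of a per-unit tax.

Buyers bear $8.4 per panel; sellers bear $5.6 per panel.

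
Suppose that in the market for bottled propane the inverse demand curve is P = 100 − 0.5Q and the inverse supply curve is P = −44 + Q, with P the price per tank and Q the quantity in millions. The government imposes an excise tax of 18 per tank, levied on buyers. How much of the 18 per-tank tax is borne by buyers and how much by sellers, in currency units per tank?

Inverting to Q(P) form: Qd = 200 − 2P; Qs = P + 44.
Before the tax: set 200 − 2P = P + 44 → P* = 52, Q* = 96.
With the tax collected from buyers, demand (in seller-price terms) shifts: Qd = 200 − 2(P + 18).
Solving gives Q = 84 with buyers paying 58 and sellers receiving 40 (the 18 wedge).
Burden on buyers: 6; on sellers: 12. (They sum to 18.)

Buyers bear 6 per tank; sellers bear 12 per tank.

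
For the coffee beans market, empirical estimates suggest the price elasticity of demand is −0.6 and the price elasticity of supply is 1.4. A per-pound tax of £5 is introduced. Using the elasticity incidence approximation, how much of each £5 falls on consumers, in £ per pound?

Consumers bear ≈ £3.5 per pound.

Incidence ratio: consumers' share ≈ εs / (εs + |εd|) = 1.4 / (1.4 + 0.6) = 0.7.
So consumers bear ≈ 0.7 × £5 = £3.5; suppliers bear £1.5.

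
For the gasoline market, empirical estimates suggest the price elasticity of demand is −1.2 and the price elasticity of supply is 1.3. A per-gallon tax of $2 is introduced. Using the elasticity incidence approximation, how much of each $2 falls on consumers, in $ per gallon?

Consumers bear ≈ $1.04 per gallon.

Incidence ratio: consumers' share ≈ εs / (εs + |εd|) = 1.3 / (1.3 + 1.2) = 0.52.
So consumers bear ≈ 0.52 × $2 = $1.04; producers bear $0.96.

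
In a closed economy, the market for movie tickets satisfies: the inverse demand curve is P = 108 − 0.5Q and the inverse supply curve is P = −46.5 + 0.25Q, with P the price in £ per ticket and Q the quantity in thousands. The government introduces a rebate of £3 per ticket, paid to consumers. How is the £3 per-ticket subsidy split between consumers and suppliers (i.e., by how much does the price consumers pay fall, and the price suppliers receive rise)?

Consumers gain £2 per ticket; suppliers gain £1 per ticket.

Rewrite in direct form: Qd = 216 − 2P and Qs = 4P + 186.
Without the subsidy, 216 − 2P = 4P + 186 gives 6P = 30, so P* = £5 and Q* = 206.
With a per-unit subsidy paid to consumers, each effectively pays P − 3, so demand becomes Qd = 216 − 2(P − 3).
Solving gives Q = 210 with consumers paying £3 and suppliers receiving £6 (the £3 wedge).
Gain to consumers: £2; to suppliers: £1. (They sum to £3.)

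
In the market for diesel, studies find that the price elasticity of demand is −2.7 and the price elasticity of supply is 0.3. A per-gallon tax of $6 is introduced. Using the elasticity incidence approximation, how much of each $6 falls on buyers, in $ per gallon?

Incidence ratio: buyers' share ≈ εs / (εs + |εd|) = 0.3 / (0.3 + 2.7) = 0.1.
So buyers bear ≈ 0.1 × $6 = $0.6; suppliers bear $5.4.

Buyers bear ≈ $0.6 per gallon.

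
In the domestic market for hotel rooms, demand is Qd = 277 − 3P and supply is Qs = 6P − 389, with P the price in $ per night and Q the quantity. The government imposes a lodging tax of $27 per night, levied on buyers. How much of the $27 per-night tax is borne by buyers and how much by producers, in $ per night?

Buyers bear $18 per night; producers bear $9 per night.

Before the tax: set 277 − 3P = 6P − 389 → P* = $74, Q* = 55.
With the tax collected from buyers, demand (in seller-price terms) shifts: Qd = 277 − 3(P + 27).
Solving gives Q = 1 with buyers paying $92 and producers receiving $65 (the $27 wedge).
Burden on buyers: $18; on producers: $9. (They sum to $27.)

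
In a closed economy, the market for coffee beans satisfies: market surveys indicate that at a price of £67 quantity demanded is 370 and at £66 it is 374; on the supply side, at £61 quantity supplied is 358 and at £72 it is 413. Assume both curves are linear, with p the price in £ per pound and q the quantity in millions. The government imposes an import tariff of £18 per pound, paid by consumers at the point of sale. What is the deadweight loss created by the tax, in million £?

Demand slope: (374 − 370)/(66 − 67) = -4, so qd = 638 − 4p.
Supply slope: (413 − 358)/(72 − 61) = 5, so qs = 5p + 53.
Without the tax, 638 − 4p = 5p + 53 gives 9p = 585, so p* = £65 and q* = 378.
With the tax collected from consumers, demand (in seller-price terms) shifts: qd = 638 − 4(p + 18).
New equilibrium: consumers pay £75, sellers receive £57, q = 338. (Wedge: pb − ps = 18.)
Quantity falls by |ΔQ| = |378 − 338| = 40.
DWL = ½ · t · |ΔQ| = ½ · 18 · 40 = £360.

Deadweight loss = £360 million.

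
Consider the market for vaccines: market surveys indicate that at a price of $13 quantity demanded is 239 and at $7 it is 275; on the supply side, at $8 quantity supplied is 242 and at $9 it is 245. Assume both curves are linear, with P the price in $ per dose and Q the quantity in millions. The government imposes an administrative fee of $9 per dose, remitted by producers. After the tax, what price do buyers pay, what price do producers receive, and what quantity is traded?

Demand slope: (275 − 239)/(7 − 13) = -6, so Qd = 317 − 6P.
Supply slope: (245 − 242)/(9 − 8) = 3, so Qs = 3P + 218.
Before the tax: set 317 − 6P = 3P + 218 → P* = $11, Q* = 251.
With the tax collected from producers, supply shifts: Qs = 3(P − 9) + 218.
New equilibrium: buyers pay $14, producers receive $5, Q = 233. (Wedge: Pb − Ps = 9.)

Buyers pay $14; producers receive $5; quantity = 233.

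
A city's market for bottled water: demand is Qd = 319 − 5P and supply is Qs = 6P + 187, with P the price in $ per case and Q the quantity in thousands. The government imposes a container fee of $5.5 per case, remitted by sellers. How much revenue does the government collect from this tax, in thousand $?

Without the tax, 319 − 5P = 6P + 187 gives 11P = 132, so P* = $12 and Q* = 259.
With the tax collected from sellers, supply shifts: Qs = 6(P − 5.5) + 187.
Solving gives Q = 244 with buyers paying $15 and sellers receiving $9.5 (the $5.5 wedge).
Revenue = t · Q = 5.5 · 244 = $1342.

Tax revenue = $1342 thousand.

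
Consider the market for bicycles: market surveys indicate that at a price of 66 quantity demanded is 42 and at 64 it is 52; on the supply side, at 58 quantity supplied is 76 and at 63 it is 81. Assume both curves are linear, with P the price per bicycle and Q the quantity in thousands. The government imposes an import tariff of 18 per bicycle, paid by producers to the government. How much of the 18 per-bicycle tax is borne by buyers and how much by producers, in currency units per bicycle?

Buyers bear 3 per bicycle; producers bear 15 per bicycle.

Demand slope: (52 − 42)/(64 − 66) = -5, so Qd = 372 − 5P.
Supply slope: (81 − 76)/(63 − 58) = 1, so Qs = P + 18.
Without the tax, 372 − 5P = P + 18 gives 6P = 354, so P* = 59 and Q* = 77.
With the tax collected from producers, supply shifts: Qs = (P − 18) + 18.
New equilibrium: buyers pay 62, producers receive 44, Q = 62. (Wedge: Pb − Ps = 18.)
Burden on buyers: 3; on producers: 15. (They sum to 18.)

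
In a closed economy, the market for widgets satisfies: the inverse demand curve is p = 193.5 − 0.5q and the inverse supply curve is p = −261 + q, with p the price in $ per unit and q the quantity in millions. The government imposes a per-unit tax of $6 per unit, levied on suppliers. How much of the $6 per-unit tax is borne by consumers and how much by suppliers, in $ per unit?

Consumers bear $2 per unit; suppliers bear $4 per unit.

Inverting to q(p) form: qd = 387 − 2p; qs = p + 261.
Before the tax: set 387 − 2p = p + 261 → p* = $42, q* = 303.
With the tax collected from suppliers, supply shifts: qs = (p − 6) + 261.
Solving gives q = 299 with consumers paying $44 and suppliers receiving $38 (the $6 wedge).
Burden on consumers: $2; on suppliers: $4. (They sum to $6.)
The less price-elastic side of the market bears the larger share of a per-unit tax.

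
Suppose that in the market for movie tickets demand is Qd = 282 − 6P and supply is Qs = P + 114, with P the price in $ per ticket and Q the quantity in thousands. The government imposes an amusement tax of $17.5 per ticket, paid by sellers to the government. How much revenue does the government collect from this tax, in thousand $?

Tax revenue = $2152.5 thousand.

Without the tax, 282 − 6P = P + 114 gives 7P = 168, so P* = $24 and Q* = 138.
With the tax collected from sellers, supply shifts: Qs = (P − 17.5) + 114.
Solving gives Q = 123 with buyers paying $26.5 and sellers receiving $9 (the $17.5 wedge).
Revenue = t · Q = 17.5 · 123 = $2152.5.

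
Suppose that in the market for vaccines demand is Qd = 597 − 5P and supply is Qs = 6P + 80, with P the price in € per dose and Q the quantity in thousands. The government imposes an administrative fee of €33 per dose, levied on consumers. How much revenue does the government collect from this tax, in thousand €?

Tax revenue = €8976 thousand.

Without the tax, 597 − 5P = 6P + 80 gives 11P = 517, so P* = €47 and Q* = 362.
With the tax collected from consumers, demand (in seller-price terms) shifts: Qd = 597 − 5(P + 33).
New equilibrium: consumers pay €65, suppliers receive €32, Q = 272. (Wedge: Pb − Ps = 33.)
Revenue = t · Q = 33 · 272 = €8976.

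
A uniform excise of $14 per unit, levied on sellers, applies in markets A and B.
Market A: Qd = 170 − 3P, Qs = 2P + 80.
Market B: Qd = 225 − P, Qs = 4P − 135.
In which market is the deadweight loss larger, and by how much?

Market A, by $39.2.

Market A: pre-tax P* = $18, Q* = 116; post-tax Q = 99.2; deadweight loss = $117.6.
Market B: pre-tax P* = $72, Q* = 153; post-tax Q = 141.8; deadweight loss = $78.4.
Difference: $117.6 vs $78.4 → market A is larger by $39.2.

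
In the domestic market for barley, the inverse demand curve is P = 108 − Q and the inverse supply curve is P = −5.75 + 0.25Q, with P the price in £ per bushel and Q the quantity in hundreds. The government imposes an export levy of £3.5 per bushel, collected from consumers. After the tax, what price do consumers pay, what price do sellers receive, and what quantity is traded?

Consumers pay £19.8; sellers receive £16.3; quantity = 88.2.

Inverting to Q(P) form: Qd = 108 − P; Qs = 4P + 23.
Without the tax, 108 − P = 4P + 23 gives 5P = 85, so P* = £17 and Q* = 91.
With the tax collected from consumers, demand (in seller-price terms) shifts: Qd = 108 − (P + 3.5).
Solving gives Q = 88.2 with consumers paying £19.8 and sellers receiving £16.3 (the £3.5 wedge).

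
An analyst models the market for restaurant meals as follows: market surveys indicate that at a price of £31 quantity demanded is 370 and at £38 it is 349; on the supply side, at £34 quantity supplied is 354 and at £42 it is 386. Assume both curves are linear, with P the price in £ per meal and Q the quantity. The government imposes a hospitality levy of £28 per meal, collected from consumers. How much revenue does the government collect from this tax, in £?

Demand slope: (349 − 370)/(38 − 31) = -3, so Qd = 463 − 3P.
Supply slope: (386 − 354)/(42 − 34) = 4, so Qs = 4P + 218.
Without the tax, 463 − 3P = 4P + 218 gives 7P = 245, so P* = £35 and Q* = 358.
With the tax collected from consumers, demand (in seller-price terms) shifts: Qd = 463 − 3(P + 28).
Solving gives Q = 310 with consumers paying £51 and suppliers receiving £23 (the £28 wedge).
Revenue = t · Q = 28 · 310 = £8680.

Tax revenue = £8680.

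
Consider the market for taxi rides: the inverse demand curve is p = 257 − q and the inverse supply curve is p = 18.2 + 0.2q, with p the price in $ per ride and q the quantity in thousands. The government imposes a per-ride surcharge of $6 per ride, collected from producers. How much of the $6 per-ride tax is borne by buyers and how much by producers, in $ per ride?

Buyers bear $5 per ride; producers bear $1 per ride.

Rewrite in direct form: qd = 257 − p and qs = 5p − 91.
Without the tax, 257 − p = 5p − 91 gives 6p = 348, so p* = $58 and q* = 199.
With the tax collected from producers, supply shifts: qs = 5(p − 6) − 91.
Solving gives q = 194 with buyers paying $63 and producers receiving $57 (the $6 wedge).
Burden on buyers: $5; on producers: $1. (They sum to $6.)
The less price-elastic side of the market bears the larger share of a per-unit tax.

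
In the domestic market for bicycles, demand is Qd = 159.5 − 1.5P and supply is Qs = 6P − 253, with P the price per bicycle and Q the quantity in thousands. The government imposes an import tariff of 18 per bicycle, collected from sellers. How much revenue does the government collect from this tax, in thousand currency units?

Without the tax, 159.5 − 1.5P = 6P − 253 gives 7.5P = 412.5, so P* = 55 and Q* = 77.
With the tax collected from sellers, supply shifts: Qs = 6(P − 18) − 253.
Solving gives Q = 55.4 with buyers paying 69.4 and sellers receiving 51.4 (the 18 wedge).
Revenue = t · Q = 18 · 55.4 = 997.2.

Tax revenue = 997.2 thousand.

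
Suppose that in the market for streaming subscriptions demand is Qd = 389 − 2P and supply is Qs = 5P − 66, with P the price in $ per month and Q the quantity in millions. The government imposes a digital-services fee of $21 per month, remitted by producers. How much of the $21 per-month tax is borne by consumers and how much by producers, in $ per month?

Consumers bear $15 per month; producers bear $6 per month.

Before the tax: set 389 − 2P = 5P − 66 → P* = $65, Q* = 259.
With the tax collected from producers, supply shifts: Qs = 5(P − 21) − 66.
New equilibrium: consumers pay $80, producers receive $59, Q = 229. (Wedge: Pb − Ps = 21.)
Burden on consumers: $15; on producers: $6. (They sum to $21.)
The less price-elastic side of the market bears the larger share of a per-unit tax.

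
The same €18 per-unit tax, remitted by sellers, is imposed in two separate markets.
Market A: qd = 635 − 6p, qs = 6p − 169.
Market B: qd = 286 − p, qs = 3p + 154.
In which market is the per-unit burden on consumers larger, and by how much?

Market A: pre-tax p* = €67, q* = 233; post-tax q = 179; per-unit burden on consumers = €9.
Market B: pre-tax p* = €33, q* = 253; post-tax q = 239.5; per-unit burden on consumers = €13.5.
Difference: €9 vs €13.5 → market B is larger by €4.5.

Market B, by €4.5.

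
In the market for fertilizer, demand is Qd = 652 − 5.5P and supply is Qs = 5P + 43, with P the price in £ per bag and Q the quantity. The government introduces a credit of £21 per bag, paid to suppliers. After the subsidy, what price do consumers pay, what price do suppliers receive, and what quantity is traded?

Consumers pay £48; suppliers receive £69; quantity = 388.

Without the subsidy, 652 − 5.5P = 5P + 43 gives 10.5P = 609, so P* = £58 and Q* = 333.
With a per-unit subsidy paid to suppliers, each receives P + 21 per unit sold, so supply becomes Qs = 5(P + 21) + 43.
Solving gives Q = 388 with consumers paying £48 and suppliers receiving £69 (the £21 wedge).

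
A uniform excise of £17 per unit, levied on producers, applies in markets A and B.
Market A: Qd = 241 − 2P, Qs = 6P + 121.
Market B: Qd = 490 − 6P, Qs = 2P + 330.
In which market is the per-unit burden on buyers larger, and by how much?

Market A, by £8.5.

Market A: pre-tax P* = £15, Q* = 211; post-tax Q = 185.5; per-unit burden on buyers = £12.75.
Market B: pre-tax P* = £20, Q* = 370; post-tax Q = 344.5; per-unit burden on buyers = £4.25.
Difference: £12.75 vs £4.25 → market A is larger by £8.5.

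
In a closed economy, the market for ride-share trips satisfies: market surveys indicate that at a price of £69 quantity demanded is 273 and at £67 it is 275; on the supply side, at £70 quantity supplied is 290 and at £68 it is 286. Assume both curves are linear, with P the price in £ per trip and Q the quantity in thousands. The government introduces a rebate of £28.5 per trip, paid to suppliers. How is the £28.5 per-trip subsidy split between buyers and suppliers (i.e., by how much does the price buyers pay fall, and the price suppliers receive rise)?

Buyers gain £19 per trip; suppliers gain £9.5 per trip.

Demand slope: (275 − 273)/(67 − 69) = -1, so Qd = 342 − P.
Supply slope: (286 − 290)/(68 − 70) = 2, so Qs = 2P + 150.
Before the subsidy: set 342 − P = 2P + 150 → P* = £64, Q* = 278.
With a per-unit subsidy paid to suppliers, each receives P + 28.5 per unit sold, so supply becomes Qs = 2(P + 28.5) + 150.
Solving gives Q = 297 with buyers paying £45 and suppliers receiving £73.5 (the £28.5 wedge).
Gain to buyers: £19; to suppliers: £9.5. (They sum to £28.5.)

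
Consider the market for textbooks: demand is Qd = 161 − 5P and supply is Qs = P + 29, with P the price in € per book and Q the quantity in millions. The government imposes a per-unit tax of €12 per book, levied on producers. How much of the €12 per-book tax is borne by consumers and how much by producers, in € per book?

Consumers bear €2 per book; producers bear €10 per book.

Without the tax, 161 − 5P = P + 29 gives 6P = 132, so P* = €22 and Q* = 51.
With the tax collected from producers, supply shifts: Qs = (P − 12) + 29.
New equilibrium: consumers pay €24, producers receive €12, Q = 41. (Wedge: Pb − Ps = 12.)
Burden on consumers: €2; on producers: €10. (They sum to €12.)
The less price-elastic side of the market bears the larger share of a per-unit tax.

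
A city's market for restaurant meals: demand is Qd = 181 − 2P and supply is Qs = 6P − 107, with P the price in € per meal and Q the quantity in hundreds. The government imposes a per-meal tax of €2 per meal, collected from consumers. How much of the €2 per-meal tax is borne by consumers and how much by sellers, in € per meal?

Without the tax, 181 − 2P = 6P − 107 gives 8P = 288, so P* = €36 and Q* = 109.
With the tax collected from consumers, demand (in seller-price terms) shifts: Qd = 181 − 2(P + 2).
Solving gives Q = 106 with consumers paying €37.5 and sellers receiving €35.5 (the €2 wedge).
Burden on consumers: €1.5; on sellers: €0.5. (They sum to €2.)
The less price-elastic side of the market bears the larger share of a per-unit tax.

Consumers bear €1.5 per meal; sellers bear €0.5 per meal.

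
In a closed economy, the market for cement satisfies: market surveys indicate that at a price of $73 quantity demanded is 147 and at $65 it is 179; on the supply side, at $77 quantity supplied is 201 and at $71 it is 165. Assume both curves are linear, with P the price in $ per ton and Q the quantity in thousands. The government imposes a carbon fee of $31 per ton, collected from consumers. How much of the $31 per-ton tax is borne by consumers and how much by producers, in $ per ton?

Consumers bear $18.6 per ton; producers bear $12.4 per ton.

Demand slope: (179 − 147)/(65 − 73) = -4, so Qd = 439 − 4P.
Supply slope: (165 − 201)/(71 − 77) = 6, so Qs = 6P − 261.
Before the tax: set 439 − 4P = 6P − 261 → P* = $70, Q* = 159.
With the tax collected from consumers, demand (in seller-price terms) shifts: Qd = 439 − 4(P + 31).
New equilibrium: consumers pay $88.6, producers receive $57.6, Q = 84.6. (Wedge: Pb − Ps = 31.)
Burden on consumers: $18.6; on producers: $12.4. (They sum to $31.)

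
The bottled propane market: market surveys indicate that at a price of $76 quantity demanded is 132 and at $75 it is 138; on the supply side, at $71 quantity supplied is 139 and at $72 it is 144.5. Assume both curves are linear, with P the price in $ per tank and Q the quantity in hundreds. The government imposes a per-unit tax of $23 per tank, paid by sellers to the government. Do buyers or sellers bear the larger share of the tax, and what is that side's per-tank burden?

Sellers bear the larger share: $12 per tank.

Demand slope: (138 − 132)/(75 − 76) = -6, so Qd = 588 − 6P.
Supply slope: (144.5 − 139)/(72 − 71) = 5.5, so Qs = 5.5P − 251.5.
Before the tax: set 588 − 6P = 5.5P − 251.5 → P* = $73, Q* = 150.
With the tax collected from sellers, supply shifts: Qs = 5.5(P − 23) − 251.5.
Solving gives Q = 84 with buyers paying $84 and sellers receiving $61 (the $23 wedge).
Per-tank burden: buyers $11, sellers $12.
Sellers take the larger share because supply is less price-elastic here (demand slope 6 vs supply slope 5.5).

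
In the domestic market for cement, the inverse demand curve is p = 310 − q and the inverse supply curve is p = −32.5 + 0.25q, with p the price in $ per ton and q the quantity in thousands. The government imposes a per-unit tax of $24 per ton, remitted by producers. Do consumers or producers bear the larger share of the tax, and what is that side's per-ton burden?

Inverting to q(p) form: qd = 310 − p; qs = 4p + 130.
Before the tax: set 310 − p = 4p + 130 → p* = $36, q* = 274.
With the tax collected from producers, supply shifts: qs = 4(p − 24) + 130.
New equilibrium: consumers pay $55.2, producers receive $31.2, q = 254.8. (Wedge: pb − ps = 24.)
Per-ton burden: consumers $19.2, producers $4.8.
Consumers take the larger share because demand is less price-elastic here (demand slope 1 vs supply slope 4).
The less price-elastic side of the market bears the larger share of a per-unit tax.

Consumers bear the larger share: $19.2 per ton.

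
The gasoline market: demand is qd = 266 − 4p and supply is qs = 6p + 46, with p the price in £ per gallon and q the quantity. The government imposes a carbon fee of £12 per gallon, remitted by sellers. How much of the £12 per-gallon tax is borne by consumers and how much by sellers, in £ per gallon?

Before the tax: set 266 − 4p = 6p + 46 → p* = £22, q* = 178.
With the tax collected from sellers, supply shifts: qs = 6(p − 12) + 46.
New equilibrium: consumers pay £29.2, sellers receive £17.2, q = 149.2. (Wedge: pb − ps = 12.)
Burden on consumers: £7.2; on sellers: £4.8. (They sum to £12.)

Consumers bear £7.2 per gallon; sellers bear £4.8 per gallon.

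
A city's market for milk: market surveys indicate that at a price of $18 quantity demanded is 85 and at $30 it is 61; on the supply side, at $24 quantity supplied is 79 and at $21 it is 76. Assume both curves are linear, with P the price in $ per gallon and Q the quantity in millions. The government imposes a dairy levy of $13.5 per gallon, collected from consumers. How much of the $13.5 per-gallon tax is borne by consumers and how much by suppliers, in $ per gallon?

Consumers bear $4.5 per gallon; suppliers bear $9 per gallon.

Demand slope: (61 − 85)/(30 − 18) = -2, so Qd = 121 − 2P.
Supply slope: (76 − 79)/(21 − 24) = 1, so Qs = P + 55.
Before the tax: set 121 − 2P = P + 55 → P* = $22, Q* = 77.
With the tax collected from consumers, demand (in seller-price terms) shifts: Qd = 121 − 2(P + 13.5).
Solving gives Q = 68 with consumers paying $26.5 and suppliers receiving $13 (the $13.5 wedge).
Burden on consumers: $4.5; on suppliers: $9. (They sum to $13.5.)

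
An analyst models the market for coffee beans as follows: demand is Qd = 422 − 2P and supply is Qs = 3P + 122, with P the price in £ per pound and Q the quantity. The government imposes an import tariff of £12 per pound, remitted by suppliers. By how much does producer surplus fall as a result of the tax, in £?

Without the tax, 422 − 2P = 3P + 122 gives 5P = 300, so P* = £60 and Q* = 302.
With the tax collected from suppliers, supply shifts: Qs = 3(P − 12) + 122.
Solving gives Q = 287.6 with buyers paying £67.2 and suppliers receiving £55.2 (the £12 wedge).
ΔPS is the trapezoid between Q = 287.6 and Q = 302 of height £4.8: ½ · (302 + 287.6) · 4.8 = £1415.04.

Producer surplus falls by £1415.04.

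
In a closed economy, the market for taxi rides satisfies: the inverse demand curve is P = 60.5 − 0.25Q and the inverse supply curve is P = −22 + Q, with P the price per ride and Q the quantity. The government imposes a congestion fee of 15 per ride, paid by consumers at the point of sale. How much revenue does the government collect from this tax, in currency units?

Tax revenue = 810.

Rewrite in direct form: Qd = 242 − 4P and Qs = P + 22.
Without the tax, 242 − 4P = P + 22 gives 5P = 220, so P* = 44 and Q* = 66.
With the tax collected from consumers, demand (in seller-price terms) shifts: Qd = 242 − 4(P + 15).
New equilibrium: consumers pay 47, sellers receive 32, Q = 54. (Wedge: Pb − Ps = 15.)
Revenue = t · Q = 15 · 54 = 810.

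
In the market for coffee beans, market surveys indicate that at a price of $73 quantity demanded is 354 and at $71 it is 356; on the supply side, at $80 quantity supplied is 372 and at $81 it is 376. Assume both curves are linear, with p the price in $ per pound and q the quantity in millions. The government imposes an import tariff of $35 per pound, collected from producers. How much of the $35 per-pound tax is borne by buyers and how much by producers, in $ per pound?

Buyers bear $28 per pound; producers bear $7 per pound.

Demand slope: (356 − 354)/(71 − 73) = -1, so qd = 427 − p.
Supply slope: (376 − 372)/(81 − 80) = 4, so qs = 4p + 52.
Before the tax: set 427 − p = 4p + 52 → p* = $75, q* = 352.
With the tax collected from producers, supply shifts: qs = 4(p − 35) + 52.
New equilibrium: buyers pay $103, producers receive $68, q = 324. (Wedge: pb − ps = 35.)
Burden on buyers: $28; on producers: $7. (They sum to $35.)
The less price-elastic side of the market bears the larger share of a per-unit tax.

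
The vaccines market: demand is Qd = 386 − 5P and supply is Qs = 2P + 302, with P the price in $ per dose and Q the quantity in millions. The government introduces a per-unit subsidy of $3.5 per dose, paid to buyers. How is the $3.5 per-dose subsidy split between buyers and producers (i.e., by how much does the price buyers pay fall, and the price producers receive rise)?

Before the subsidy: set 386 − 5P = 2P + 302 → P* = $12, Q* = 326.
With a per-unit subsidy paid to buyers, each effectively pays P − 3.5, so demand becomes Qd = 386 − 5(P − 3.5).
New equilibrium: buyers pay $11, producers receive $14.5, Q = 331. (Wedge: Pb − Ps = −3.5.)
Gain to buyers: $1; to producers: $2.5. (They sum to $3.5.)

Buyers gain $1 per dose; producers gain $2.5 per dose.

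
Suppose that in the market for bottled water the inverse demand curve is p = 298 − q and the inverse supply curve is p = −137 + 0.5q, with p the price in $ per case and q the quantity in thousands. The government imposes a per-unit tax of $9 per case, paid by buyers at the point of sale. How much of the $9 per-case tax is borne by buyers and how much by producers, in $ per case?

Rewrite in direct form: qd = 298 − p and qs = 2p + 274.
Before the tax: set 298 − p = 2p + 274 → p* = $8, q* = 290.
With the tax collected from buyers, demand (in seller-price terms) shifts: qd = 298 − (p + 9).
Solving gives q = 284 with buyers paying $14 and producers receiving $5 (the $9 wedge).
Burden on buyers: $6; on producers: $3. (They sum to $9.)

Buyers bear $6 per case; producers bear $3 per case.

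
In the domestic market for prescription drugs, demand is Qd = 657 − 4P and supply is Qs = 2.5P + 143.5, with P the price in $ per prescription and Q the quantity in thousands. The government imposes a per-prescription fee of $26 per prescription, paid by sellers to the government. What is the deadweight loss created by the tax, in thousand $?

Deadweight loss = $520 thousand.

Without the tax, 657 − 4P = 2.5P + 143.5 gives 6.5P = 513.5, so P* = $79 and Q* = 341.
With the tax collected from sellers, supply shifts: Qs = 2.5(P − 26) + 143.5.
Solving gives Q = 301 with consumers paying $89 and sellers receiving $63 (the $26 wedge).
Quantity falls by |ΔQ| = |341 − 301| = 40.
DWL = ½ · t · |ΔQ| = ½ · 26 · 40 = $520.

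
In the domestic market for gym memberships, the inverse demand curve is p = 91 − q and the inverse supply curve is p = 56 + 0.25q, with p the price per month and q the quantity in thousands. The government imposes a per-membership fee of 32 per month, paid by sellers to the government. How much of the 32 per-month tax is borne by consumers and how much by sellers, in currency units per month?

Inverting to q(p) form: qd = 91 − p; qs = 4p − 224.
Before the tax: set 91 − p = 4p − 224 → p* = 63, q* = 28.
With the tax collected from sellers, supply shifts: qs = 4(p − 32) − 224.
New equilibrium: consumers pay 88.6, sellers receive 56.6, q = 2.4. (Wedge: pb − ps = 32.)
Burden on consumers: 25.6; on sellers: 6.4. (They sum to 32.)
The less price-elastic side of the market bears the larger share of a per-unit tax.

Consumers bear 25.6 per month; sellers bear 6.4 per month.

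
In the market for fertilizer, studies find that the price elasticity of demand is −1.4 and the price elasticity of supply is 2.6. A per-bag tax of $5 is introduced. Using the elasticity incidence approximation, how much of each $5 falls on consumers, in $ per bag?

Incidence ratio: consumers' share ≈ εs / (εs + |εd|) = 2.6 / (2.6 + 1.4) = 0.65.
So consumers bear ≈ 0.65 × $5 = $3.25; sellers bear $1.75.

Consumers bear ≈ $3.25 per bag.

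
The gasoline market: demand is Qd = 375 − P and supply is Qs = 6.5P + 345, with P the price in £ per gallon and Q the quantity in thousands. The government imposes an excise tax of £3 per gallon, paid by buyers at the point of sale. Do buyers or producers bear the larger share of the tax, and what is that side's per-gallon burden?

Buyers bear the larger share: £2.6 per gallon.

Before the tax: set 375 − P = 6.5P + 345 → P* = £4, Q* = 371.
With the tax collected from buyers, demand (in seller-price terms) shifts: Qd = 375 − (P + 3).
New equilibrium: buyers pay £6.6, producers receive £3.6, Q = 368.4. (Wedge: Pb − Ps = 3.)
Per-gallon burden: buyers £2.6, producers £0.4.
Buyers take the larger share because demand is less price-elastic here (demand slope 1 vs supply slope 6.5).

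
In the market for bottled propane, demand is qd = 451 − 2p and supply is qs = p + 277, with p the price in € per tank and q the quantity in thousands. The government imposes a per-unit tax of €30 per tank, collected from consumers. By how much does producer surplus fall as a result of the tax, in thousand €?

Producer surplus falls by €6500 thousand.

Without the tax, 451 − 2p = p + 277 gives 3p = 174, so p* = €58 and q* = 335.
With the tax collected from consumers, demand (in seller-price terms) shifts: qd = 451 − 2(p + 30).
New equilibrium: consumers pay €68, sellers receive €38, q = 315. (Wedge: pb − ps = 30.)
ΔPS is the trapezoid between Q = 315 and Q = 335 of height €20: ½ · (335 + 315) · 20 = €6500.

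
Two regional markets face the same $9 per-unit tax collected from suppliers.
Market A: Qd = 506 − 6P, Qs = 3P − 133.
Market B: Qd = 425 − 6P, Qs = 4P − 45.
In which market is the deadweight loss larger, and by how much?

Market A: pre-tax P* = $71, Q* = 80; post-tax Q = 62; deadweight loss = $81.
Market B: pre-tax P* = $47, Q* = 143; post-tax Q = 121.4; deadweight loss = $97.2.
Difference: $81 vs $97.2 → market B is larger by $16.2.

Market B, by $16.2.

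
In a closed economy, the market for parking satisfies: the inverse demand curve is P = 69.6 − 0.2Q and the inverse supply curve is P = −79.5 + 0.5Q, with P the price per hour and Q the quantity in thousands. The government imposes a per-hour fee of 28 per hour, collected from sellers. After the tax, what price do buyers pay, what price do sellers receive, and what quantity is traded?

Buyers pay 35; sellers receive 7; quantity = 173.

Inverting to Q(P) form: Qd = 348 − 5P; Qs = 2P + 159.
Without the tax, 348 − 5P = 2P + 159 gives 7P = 189, so P* = 27 and Q* = 213.
With the tax collected from sellers, supply shifts: Qs = 2(P − 28) + 159.
Solving gives Q = 173 with buyers paying 35 and sellers receiving 7 (the 28 wedge).
The less price-elastic side of the market bears the larger share of a per-unit tax.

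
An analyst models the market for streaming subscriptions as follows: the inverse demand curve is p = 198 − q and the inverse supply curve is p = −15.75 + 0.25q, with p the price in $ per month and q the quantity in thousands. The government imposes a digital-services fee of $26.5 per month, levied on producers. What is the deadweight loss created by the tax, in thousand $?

Deadweight loss = $280.9 thousand.

Rewrite in direct form: qd = 198 − p and qs = 4p + 63.
Before the tax: set 198 − p = 4p + 63 → p* = $27, q* = 171.
With the tax collected from producers, supply shifts: qs = 4(p − 26.5) + 63.
New equilibrium: consumers pay $48.2, producers receive $21.7, q = 149.8. (Wedge: pb − ps = 26.5.)
Quantity falls by |ΔQ| = |171 − 149.8| = 21.2.
DWL = ½ · t · |ΔQ| = ½ · 26.5 · 21.2 = $280.9.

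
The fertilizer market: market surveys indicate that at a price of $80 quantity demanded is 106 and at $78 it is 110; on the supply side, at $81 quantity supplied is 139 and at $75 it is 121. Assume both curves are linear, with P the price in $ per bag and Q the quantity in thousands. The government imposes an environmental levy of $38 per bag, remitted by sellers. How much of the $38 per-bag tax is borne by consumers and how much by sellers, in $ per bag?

Demand slope: (110 − 106)/(78 − 80) = -2, so Qd = 266 − 2P.
Supply slope: (121 − 139)/(75 − 81) = 3, so Qs = 3P − 104.
Without the tax, 266 − 2P = 3P − 104 gives 5P = 370, so P* = $74 and Q* = 118.
With the tax collected from sellers, supply shifts: Qs = 3(P − 38) − 104.
New equilibrium: consumers pay $96.8, sellers receive $58.8, Q = 72.4. (Wedge: Pb − Ps = 38.)
Burden on consumers: $22.8; on sellers: $15.2. (They sum to $38.)
The less price-elastic side of the market bears the larger share of a per-unit tax.

Consumers bear $22.8 per bag; sellers bear $15.2 per bag.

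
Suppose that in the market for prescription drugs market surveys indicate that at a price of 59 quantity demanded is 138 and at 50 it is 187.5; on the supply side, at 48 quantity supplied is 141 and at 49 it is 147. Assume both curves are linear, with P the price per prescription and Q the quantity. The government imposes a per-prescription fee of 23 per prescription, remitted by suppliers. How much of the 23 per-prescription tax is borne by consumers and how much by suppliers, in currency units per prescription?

Consumers bear 12 per prescription; suppliers bear 11 per prescription.

Demand slope: (187.5 − 138)/(50 − 59) = -5.5, so Qd = 462.5 − 5.5P.
Supply slope: (147 − 141)/(49 − 48) = 6, so Qs = 6P − 147.
Before the tax: set 462.5 − 5.5P = 6P − 147 → P* = 53, Q* = 171.
With the tax collected from suppliers, supply shifts: Qs = 6(P − 23) − 147.
Solving gives Q = 105 with consumers paying 65 and suppliers receiving 42 (the 23 wedge).
Burden on consumers: 12; on suppliers: 11. (They sum to 23.)
The less price-elastic side of the market bears the larger share of a per-unit tax.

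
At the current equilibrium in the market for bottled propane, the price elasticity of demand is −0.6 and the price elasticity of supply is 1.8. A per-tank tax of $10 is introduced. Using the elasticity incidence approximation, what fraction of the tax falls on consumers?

Incidence ratio: consumers' share ≈ εs / (εs + |εd|) = 1.8 / (1.8 + 0.6) = 0.75.
Supply is the more elastic side, so consumers bear the larger share.

Consumers' share ≈ 0.75.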